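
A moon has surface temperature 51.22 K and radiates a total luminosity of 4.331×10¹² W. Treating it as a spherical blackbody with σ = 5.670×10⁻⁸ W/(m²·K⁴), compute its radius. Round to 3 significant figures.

R ≈ 9.40×10⁵ m

L = 4πR²σT⁴ ⇒ R = √(L/(4πσT⁴)).
σT⁴ = 0.390249 W/m², so R = √(4.331×10¹²/(4π×0.390249)) = 9.40×10⁵ m.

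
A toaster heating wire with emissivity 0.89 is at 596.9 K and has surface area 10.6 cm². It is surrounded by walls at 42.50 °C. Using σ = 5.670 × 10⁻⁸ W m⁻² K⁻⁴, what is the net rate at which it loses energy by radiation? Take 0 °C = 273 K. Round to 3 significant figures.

Surroundings: T = 42.50 °C + 273 = 315.50 K.
Area A = 10.6 cm² = 1.06×10⁻³ m².
Net radiated power P_net = εσA(T⁴ − T₀⁴) = 0.89×5.670×10⁻⁸×1.06×10⁻³×(596.9⁴ − 315.50⁴).
T⁴ − T₀⁴ = 1.26942×10¹¹ − 9.90826×10⁹ = 1.17034×10¹¹ K⁴, so P_net = 6.26 W.

Net loss ≈ 6.26 W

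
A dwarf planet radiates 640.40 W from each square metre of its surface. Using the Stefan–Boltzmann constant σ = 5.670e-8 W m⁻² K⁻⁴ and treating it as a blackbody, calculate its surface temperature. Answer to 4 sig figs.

T ≈ 326.0 K

I = σT⁴, so T = (I/σ)^(1/4) = (640.40/(5.670×10⁻⁸))^(1/4) = 326.0 K.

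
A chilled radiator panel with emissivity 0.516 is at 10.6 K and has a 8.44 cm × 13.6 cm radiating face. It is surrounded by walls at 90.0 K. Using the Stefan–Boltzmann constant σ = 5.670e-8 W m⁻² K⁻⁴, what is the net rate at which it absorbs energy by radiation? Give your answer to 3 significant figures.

Net gain ≈ 0.0220 W

Area A = 0.0844 × 0.136 = 0.0114784 m².
Net radiated power P_net = εσA(T⁴ − T₀⁴) = 0.516×5.670×10⁻⁸×0.0114784×(10.6⁴ − 90.0⁴).
T⁴ − T₀⁴ = 12624.8 − 6.56100×10⁷ = -6.55974×10⁷ K⁴, so P_net = -0.0220 W — negative, meaning a net gain of 0.0220 W.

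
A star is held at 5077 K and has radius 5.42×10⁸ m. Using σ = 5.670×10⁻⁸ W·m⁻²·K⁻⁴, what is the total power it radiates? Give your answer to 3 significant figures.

P ≈ 1.39×10²⁶ W

Surface area A = 4πR² = 4π(5.42×10⁸ m)² = 3.69155×10¹⁸ m².
P = σAT⁴ = 5.670×10⁻⁸ × 3.69155×10¹⁸ × (5077)⁴ = 1.39×10²⁶ W.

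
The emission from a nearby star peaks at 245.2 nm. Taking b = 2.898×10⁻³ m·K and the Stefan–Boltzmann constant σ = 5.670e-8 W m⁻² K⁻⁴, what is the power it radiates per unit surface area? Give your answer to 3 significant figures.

Wien's law: T = b/λ_max = 2.898×10⁻³/2.452×10⁻⁷ = 11818.9 K.
Then I = σT⁴ = 5.670×10⁻⁸×(11818.9)⁴ = 1.11×10⁹ W/m².

I ≈ 1.11×10⁹ W/m²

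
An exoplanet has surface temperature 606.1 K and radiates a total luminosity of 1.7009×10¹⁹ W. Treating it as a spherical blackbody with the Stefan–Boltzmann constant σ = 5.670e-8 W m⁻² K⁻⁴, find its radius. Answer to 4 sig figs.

R ≈ 1.330×10⁷ m

L = 4πR²σT⁴ ⇒ R = √(L/(4πσT⁴)).
σT⁴ = 7651.74 W/m², so R = √(1.7009×10¹⁹/(4π×7651.74)) = 1.330×10⁷ m.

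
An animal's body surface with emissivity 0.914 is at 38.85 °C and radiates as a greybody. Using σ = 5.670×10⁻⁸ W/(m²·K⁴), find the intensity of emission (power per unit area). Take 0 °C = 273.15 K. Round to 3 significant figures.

T = 38.85 °C + 273.15 = 312.00 K.
Stefan–Boltzmann: I = εσT⁴ = 0.914 × 5.670×10⁻⁸ × (312.00)⁴ = 491 W/m².

I ≈ 491 W/m²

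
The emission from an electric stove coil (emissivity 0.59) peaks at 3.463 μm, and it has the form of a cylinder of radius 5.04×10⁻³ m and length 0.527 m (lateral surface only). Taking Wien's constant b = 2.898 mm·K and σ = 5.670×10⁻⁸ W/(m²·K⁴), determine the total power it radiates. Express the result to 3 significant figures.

Wien's law: T = b/λ_max = 2.898×10⁻³/3.463×10⁻⁶ = 836.847 K.
Lateral area A = 2πrL = 2π×5.04×10⁻³×0.527 = 0.0166886 m².
Then P = εσAT⁴ = 0.59×5.670×10⁻⁸×0.0166886×(836.847)⁴ = 274 W.

P ≈ 274 W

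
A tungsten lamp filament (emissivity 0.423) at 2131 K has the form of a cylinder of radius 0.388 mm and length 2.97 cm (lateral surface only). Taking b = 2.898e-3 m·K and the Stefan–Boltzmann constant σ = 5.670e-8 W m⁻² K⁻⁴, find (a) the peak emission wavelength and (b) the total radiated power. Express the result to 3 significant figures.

(a) λ_max = b/T = 2.898×10⁻³/2131 = 1.360×10⁻⁶ m = 1.36 μm.
Lateral area A = 2πrL = 2π×3.88×10⁻⁴×0.0297 = 7.24049×10⁻⁵ m².
(b) P = εσAT⁴ = 0.423×5.670×10⁻⁸×7.24049×10⁻⁵×(2131)⁴ = 35.8 W.

λ_max ≈ 1.36 μm; P ≈ 35.8 W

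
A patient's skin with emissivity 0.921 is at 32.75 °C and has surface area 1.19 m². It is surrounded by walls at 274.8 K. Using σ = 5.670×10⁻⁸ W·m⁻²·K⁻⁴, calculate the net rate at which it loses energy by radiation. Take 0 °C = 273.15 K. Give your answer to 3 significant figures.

Net loss ≈ 190 W

T = 32.75 °C + 273.15 = 305.90 K.
Area A = 1.19 m².
Net radiated power P_net = εσA(T⁴ − T₀⁴) = 0.921×5.670×10⁻⁸×1.19×(305.90⁴ − 274.8⁴).
T⁴ − T₀⁴ = 8.75625×10⁹ − 5.70252×10⁹ = 3.05373×10⁹ K⁴, so P_net = 190 W.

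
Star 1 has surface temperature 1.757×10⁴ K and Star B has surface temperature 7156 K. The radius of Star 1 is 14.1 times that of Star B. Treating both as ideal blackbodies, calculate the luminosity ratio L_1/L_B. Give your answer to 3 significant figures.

L_1/L_B ≈ 7.23×10³

L ∝ R²T⁴, so L_1/L_B = (R_1/R_B)²(T_1/T_B)⁴ = (14.1)² × (1.757×10⁴/7156)⁴ = 198.81 × 36.3417 = 7.23×10³.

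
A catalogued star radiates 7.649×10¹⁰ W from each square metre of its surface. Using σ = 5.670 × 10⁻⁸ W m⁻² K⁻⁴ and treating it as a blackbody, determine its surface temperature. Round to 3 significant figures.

T ≈ 3.41×10⁴ K

I = σT⁴, so T = (I/σ)^(1/4) = (7.649×10¹⁰/(5.670×10⁻⁸))^(1/4) = 3.41×10⁴ K.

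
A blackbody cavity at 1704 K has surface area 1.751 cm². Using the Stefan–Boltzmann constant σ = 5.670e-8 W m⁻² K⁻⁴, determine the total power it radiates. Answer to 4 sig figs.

Area A = 1.751 cm² = 1.751×10⁻⁴ m².
P = σAT⁴ = 5.670×10⁻⁸ × 1.751×10⁻⁴ × (1704)⁴ = 83.70 W.

P ≈ 83.70 W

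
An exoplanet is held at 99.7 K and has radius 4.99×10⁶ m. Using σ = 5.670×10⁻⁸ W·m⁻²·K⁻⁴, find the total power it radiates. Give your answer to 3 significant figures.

Surface area A = 4πR² = 4π(4.99×10⁶ m)² = 3.12904×10¹⁴ m².
P = σAT⁴ = 5.670×10⁻⁸ × 3.12904×10¹⁴ × (99.7)⁴ = 1.75×10¹⁵ W.

P ≈ 1.75×10¹⁵ W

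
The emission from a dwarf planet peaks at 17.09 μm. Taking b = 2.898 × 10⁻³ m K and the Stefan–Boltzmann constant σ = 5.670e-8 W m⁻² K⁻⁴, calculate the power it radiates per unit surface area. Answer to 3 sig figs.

Wien's law: T = b/λ_max = 2.898×10⁻³/1.709×10⁻⁵ = 169.573 K.
Then I = σT⁴ = 5.670×10⁻⁸×(169.573)⁴ = 46.9 W/m².

I ≈ 46.9 W/m²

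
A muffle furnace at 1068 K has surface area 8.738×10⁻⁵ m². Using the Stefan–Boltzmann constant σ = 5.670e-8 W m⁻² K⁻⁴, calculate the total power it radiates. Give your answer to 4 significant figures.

Area A = 8.738×10⁻⁵ m².
P = σAT⁴ = 5.670×10⁻⁸ × 8.738×10⁻⁵ × (1068)⁴ = 6.446 W.

P ≈ 6.446 W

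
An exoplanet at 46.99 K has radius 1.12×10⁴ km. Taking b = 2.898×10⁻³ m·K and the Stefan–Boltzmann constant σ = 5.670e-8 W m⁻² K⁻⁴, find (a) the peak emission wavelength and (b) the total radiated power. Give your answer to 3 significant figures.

λ_max ≈ 61.7 μm; P ≈ 4.36×10¹⁴ W

(a) λ_max = b/T = 2.898×10⁻³/46.99 = 6.167×10⁻⁵ m = 61.7 μm.
Surface area A = 4πR² = 4π(1.12×10⁷ m)² = 1.57633×10¹⁵ m².
(b) P = σAT⁴ = 5.670×10⁻⁸×1.57633×10¹⁵×(46.99)⁴ = 4.36×10¹⁴ W.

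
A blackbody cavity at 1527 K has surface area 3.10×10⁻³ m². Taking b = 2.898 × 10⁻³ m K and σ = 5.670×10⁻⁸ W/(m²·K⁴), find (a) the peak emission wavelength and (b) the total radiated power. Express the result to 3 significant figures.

(a) λ_max = b/T = 2.898×10⁻³/1527 = 1.898×10⁻⁶ m = 1.90×10³ nm.
Area A = 3.10×10⁻³ m².
(b) P = σAT⁴ = 5.670×10⁻⁸×3.10×10⁻³×(1527)⁴ = 956 W.

λ_max ≈ 1.90×10³ nm; P ≈ 956 W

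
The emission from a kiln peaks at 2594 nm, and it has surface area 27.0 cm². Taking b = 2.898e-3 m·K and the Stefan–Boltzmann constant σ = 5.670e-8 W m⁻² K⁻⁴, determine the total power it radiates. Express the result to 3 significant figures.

Wien's law: T = b/λ_max = 2.898×10⁻³/2.594×10⁻⁶ = 1117.19 K.
Area A = 27.0 cm² = 2.70×10⁻³ m².
Then P = σAT⁴ = 5.670×10⁻⁸×2.70×10⁻³×(1117.19)⁴ = 238 W.

P ≈ 238 W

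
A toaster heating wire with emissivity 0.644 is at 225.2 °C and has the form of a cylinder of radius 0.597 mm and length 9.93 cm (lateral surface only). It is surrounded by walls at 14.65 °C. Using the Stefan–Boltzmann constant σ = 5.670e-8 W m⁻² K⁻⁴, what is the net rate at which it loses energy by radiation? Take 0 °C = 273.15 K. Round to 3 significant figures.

T = 225.2 °C + 273.15 = 498.35 K.
Surroundings: T = 14.65 °C + 273.15 = 287.80 K.
Lateral area A = 2πrL = 2π×5.97×10⁻⁴×0.0993 = 3.72480×10⁻⁴ m².
Net radiated power P_net = εσA(T⁴ − T₀⁴) = 0.644×5.670×10⁻⁸×3.72480×10⁻⁴×(498.35⁴ − 287.80⁴).
T⁴ − T₀⁴ = 6.16791×10¹⁰ − 6.86062×10⁹ = 5.48185×10¹⁰ K⁴, so P_net = 0.746 W.

Net loss ≈ 0.746 W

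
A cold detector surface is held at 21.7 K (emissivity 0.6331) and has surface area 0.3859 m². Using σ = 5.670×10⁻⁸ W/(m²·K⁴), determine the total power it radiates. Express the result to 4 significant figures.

P ≈ 3.072×10⁻³ W

Area A = 0.3859 m².
P = εσAT⁴ = 0.6331 × 5.670×10⁻⁸ × 0.3859 × (21.7)⁴ = 3.072×10⁻³ W.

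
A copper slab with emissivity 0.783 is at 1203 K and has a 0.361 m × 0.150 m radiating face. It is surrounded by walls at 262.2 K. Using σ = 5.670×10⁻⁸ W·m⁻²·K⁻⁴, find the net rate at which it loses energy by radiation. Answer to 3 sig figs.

Area A = 0.361 × 0.150 = 0.05415 m².
Net radiated power P_net = εσA(T⁴ − T₀⁴) = 0.783×5.670×10⁻⁸×0.05415×(1203⁴ − 262.2⁴).
T⁴ − T₀⁴ = 2.09441×10¹² − 4.72640×10⁹ = 2.08968×10¹² K⁴, so P_net = 5.02×10³ W.

Net loss ≈ 5.02×10³ W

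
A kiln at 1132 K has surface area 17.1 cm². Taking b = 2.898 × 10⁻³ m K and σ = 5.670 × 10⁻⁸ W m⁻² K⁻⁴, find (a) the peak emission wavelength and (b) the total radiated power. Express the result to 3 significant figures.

(a) λ_max = b/T = 2.898×10⁻³/1132 = 2.560×10⁻⁶ m = 2.56 μm.
Area A = 17.1 cm² = 1.71×10⁻³ m².
(b) P = σAT⁴ = 5.670×10⁻⁸×1.71×10⁻³×(1132)⁴ = 159 W.

λ_max ≈ 2.56 μm; P ≈ 159 W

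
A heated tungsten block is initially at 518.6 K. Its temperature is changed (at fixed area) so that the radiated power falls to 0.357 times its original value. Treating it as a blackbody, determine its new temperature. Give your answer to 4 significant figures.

T₂ ≈ 400.9 K

P ∝ T⁴, so T₂/T₁ = (P₂/P₁)^(1/4) = (0.357)^(1/4) = 0.772978.
T₂ = 518.6 × 0.772978 = 400.9 K.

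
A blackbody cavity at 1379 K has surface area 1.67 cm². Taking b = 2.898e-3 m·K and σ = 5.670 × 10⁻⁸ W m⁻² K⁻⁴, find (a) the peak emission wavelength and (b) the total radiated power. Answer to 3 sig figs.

λ_max ≈ 2.10 μm; P ≈ 34.2 W

(a) λ_max = b/T = 2.898×10⁻³/1379 = 2.102×10⁻⁶ m = 2.10 μm.
Area A = 1.67 cm² = 1.67×10⁻⁴ m².
(b) P = σAT⁴ = 5.670×10⁻⁸×1.67×10⁻⁴×(1379)⁴ = 34.2 W.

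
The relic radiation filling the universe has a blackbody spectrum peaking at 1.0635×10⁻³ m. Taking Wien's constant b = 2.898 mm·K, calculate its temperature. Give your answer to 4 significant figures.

T ≈ 2.725 K

Wien's law gives T = b/λ_max = (2.898×10⁻³ m·K)/(1.0635×10⁻³ m) = 2.725 K.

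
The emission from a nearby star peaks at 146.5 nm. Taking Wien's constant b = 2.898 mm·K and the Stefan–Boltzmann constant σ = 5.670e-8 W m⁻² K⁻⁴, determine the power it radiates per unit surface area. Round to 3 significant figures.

Wien's law: T = b/λ_max = 2.898×10⁻³/1.465×10⁻⁷ = 19781.6 K.
Then I = σT⁴ = 5.670×10⁻⁸×(19781.6)⁴ = 8.68×10⁹ W/m².

I ≈ 8.68×10⁹ W/m²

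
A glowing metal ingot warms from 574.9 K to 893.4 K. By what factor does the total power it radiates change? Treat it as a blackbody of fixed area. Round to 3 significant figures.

P ∝ T⁴, so P₂/P₁ = (T₂/T₁)⁴ = (893.4/574.9)⁴ = (1.55401)⁴ = 5.83.

P₂/P₁ ≈ 5.83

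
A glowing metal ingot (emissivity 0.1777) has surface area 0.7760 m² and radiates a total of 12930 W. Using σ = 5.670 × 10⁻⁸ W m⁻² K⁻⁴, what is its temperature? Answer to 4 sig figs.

Area A = 0.7760 m².
P = εσAT⁴ ⇒ T = (P/(εσA))^(1/4) = (12930/(0.1777×5.670×10⁻⁸×0.7760))^(1/4) = 1134 K.

T ≈ 1134 K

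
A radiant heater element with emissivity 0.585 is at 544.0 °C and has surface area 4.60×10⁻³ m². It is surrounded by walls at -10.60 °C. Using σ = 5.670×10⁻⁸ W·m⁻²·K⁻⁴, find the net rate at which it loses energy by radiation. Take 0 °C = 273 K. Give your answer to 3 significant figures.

Net loss ≈ 67.3 W

T = 544.0 °C + 273 = 817.0 K.
Surroundings: T = -10.60 °C + 273 = 262.40 K.
Area A = 4.60×10⁻³ m².
Net radiated power P_net = εσA(T⁴ − T₀⁴) = 0.585×5.670×10⁻⁸×4.60×10⁻³×(817.0⁴ − 262.40⁴).
T⁴ − T₀⁴ = 4.45542×10¹¹ − 4.74084×10⁹ = 4.40801×10¹¹ K⁴, so P_net = 67.3 W.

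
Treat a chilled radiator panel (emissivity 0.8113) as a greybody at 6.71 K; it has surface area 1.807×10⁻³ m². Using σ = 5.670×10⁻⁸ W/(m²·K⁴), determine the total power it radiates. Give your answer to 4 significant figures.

Area A = 1.807×10⁻³ m².
P = εσAT⁴ = 0.8113 × 5.670×10⁻⁸ × 1.807×10⁻³ × (6.71)⁴ = 1.685×10⁻⁷ W.

P ≈ 1.685×10⁻⁷ W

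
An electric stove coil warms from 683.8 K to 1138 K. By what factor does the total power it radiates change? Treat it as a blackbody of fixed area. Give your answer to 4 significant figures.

P₂/P₁ ≈ 7.671

P ∝ T⁴, so P₂/P₁ = (T₂/T₁)⁴ = (1138/683.8)⁴ = (1.66423)⁴ = 7.671.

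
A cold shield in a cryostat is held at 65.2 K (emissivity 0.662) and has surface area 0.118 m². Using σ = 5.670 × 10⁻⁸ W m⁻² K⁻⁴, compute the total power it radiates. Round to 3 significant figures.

P ≈ 0.0800 W

Area A = 0.118 m².
P = εσAT⁴ = 0.662 × 5.670×10⁻⁸ × 0.118 × (65.2)⁴ = 0.0800 W.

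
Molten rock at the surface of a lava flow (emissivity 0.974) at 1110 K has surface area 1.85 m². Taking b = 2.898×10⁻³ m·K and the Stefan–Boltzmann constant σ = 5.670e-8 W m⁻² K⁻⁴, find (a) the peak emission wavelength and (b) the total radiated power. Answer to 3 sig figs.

(a) λ_max = b/T = 2.898×10⁻³/1110 = 2.611×10⁻⁶ m = 2.61×10³ nm.
Area A = 1.85 m².
(b) P = εσAT⁴ = 0.974×5.670×10⁻⁸×1.85×(1110)⁴ = 1.55×10⁵ W.

λ_max ≈ 2.61×10³ nm; P ≈ 1.55×10⁵ W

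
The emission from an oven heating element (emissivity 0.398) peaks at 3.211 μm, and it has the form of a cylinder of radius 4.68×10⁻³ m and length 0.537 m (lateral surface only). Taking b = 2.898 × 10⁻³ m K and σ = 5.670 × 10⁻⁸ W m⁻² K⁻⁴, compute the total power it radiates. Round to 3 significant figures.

P ≈ 236 W

Wien's law: T = b/λ_max = 2.898×10⁻³/3.211×10⁻⁶ = 902.523 K.
Lateral area A = 2πrL = 2π×4.68×10⁻³×0.537 = 0.0157906 m².
Then P = εσAT⁴ = 0.398×5.670×10⁻⁸×0.0157906×(902.523)⁴ = 236 W.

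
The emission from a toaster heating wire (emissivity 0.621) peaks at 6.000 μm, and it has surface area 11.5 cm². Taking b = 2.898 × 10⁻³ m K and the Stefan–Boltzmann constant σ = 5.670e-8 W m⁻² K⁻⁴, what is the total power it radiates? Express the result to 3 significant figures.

Wien's law: T = b/λ_max = 2.898×10⁻³/6.000×10⁻⁶ = 483.000 K.
Area A = 11.5 cm² = 1.15×10⁻³ m².
Then P = εσAT⁴ = 0.621×5.670×10⁻⁸×1.15×10⁻³×(483.000)⁴ = 2.20 W.

P ≈ 2.20 W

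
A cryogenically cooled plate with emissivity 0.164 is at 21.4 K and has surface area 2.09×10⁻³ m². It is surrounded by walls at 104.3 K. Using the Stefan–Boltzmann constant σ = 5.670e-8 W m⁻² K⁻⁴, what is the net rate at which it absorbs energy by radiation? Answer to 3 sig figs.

Area A = 2.09×10⁻³ m².
Net radiated power P_net = εσA(T⁴ − T₀⁴) = 0.164×5.670×10⁻⁸×2.09×10⁻³×(21.4⁴ − 104.3⁴).
T⁴ − T₀⁴ = 2.09727×10⁵ − 1.18342×10⁸ = -1.18132×10⁸ K⁴, so P_net = -2.30×10⁻³ W — negative, meaning a net gain of 2.30×10⁻³ W.

Net gain ≈ 2.30×10⁻³ W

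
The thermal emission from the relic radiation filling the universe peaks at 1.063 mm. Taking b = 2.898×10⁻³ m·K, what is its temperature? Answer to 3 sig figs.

T ≈ 2.73 K

Wien's law gives T = b/λ_max = (2.898×10⁻³ m·K)/(1.063×10⁻³ m) = 2.73 K.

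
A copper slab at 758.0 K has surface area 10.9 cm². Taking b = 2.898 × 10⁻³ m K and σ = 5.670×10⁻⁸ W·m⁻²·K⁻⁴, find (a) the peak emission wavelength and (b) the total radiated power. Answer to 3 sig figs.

(a) λ_max = b/T = 2.898×10⁻³/758.0 = 3.823×10⁻⁶ m = 3.82 μm.
Area A = 10.9 cm² = 1.09×10⁻³ m².
(b) P = σAT⁴ = 5.670×10⁻⁸×1.09×10⁻³×(758.0)⁴ = 20.4 W.

λ_max ≈ 3.82 μm; P ≈ 20.4 W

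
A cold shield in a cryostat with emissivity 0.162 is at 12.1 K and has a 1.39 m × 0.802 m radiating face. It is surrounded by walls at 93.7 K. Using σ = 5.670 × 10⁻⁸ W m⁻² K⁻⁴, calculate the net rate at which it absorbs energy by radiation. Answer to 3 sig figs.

Area A = 1.39 × 0.802 = 1.11478 m².
Net radiated power P_net = εσA(T⁴ − T₀⁴) = 0.162×5.670×10⁻⁸×1.11478×(12.1⁴ − 93.7⁴).
T⁴ − T₀⁴ = 21435.9 − 7.70830×10⁷ = -7.70616×10⁷ K⁴, so P_net = -0.789 W — negative, meaning a net gain of 0.789 W.

Net gain ≈ 0.789 W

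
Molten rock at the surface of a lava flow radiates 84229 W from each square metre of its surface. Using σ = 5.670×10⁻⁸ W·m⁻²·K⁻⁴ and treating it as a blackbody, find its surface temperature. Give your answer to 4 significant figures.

T ≈ 1104 K

I = σT⁴, so T = (I/σ)^(1/4) = (84229/(5.670×10⁻⁸))^(1/4) = 1104 K.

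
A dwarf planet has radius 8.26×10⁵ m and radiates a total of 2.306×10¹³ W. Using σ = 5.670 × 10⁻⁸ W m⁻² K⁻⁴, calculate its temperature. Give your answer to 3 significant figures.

Surface area A = 4πR² = 4π(8.26×10⁵ m)² = 8.57373×10¹² m².
P = σAT⁴ ⇒ T = (P/(σA))^(1/4) = (2.306×10¹³/(5.670×10⁻⁸×8.57373×10¹²))^(1/4) = 83.0 K.

T ≈ 83.0 K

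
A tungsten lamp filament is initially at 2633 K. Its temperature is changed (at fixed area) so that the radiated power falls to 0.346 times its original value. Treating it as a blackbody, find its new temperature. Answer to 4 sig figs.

P ∝ T⁴, so T₂/T₁ = (P₂/P₁)^(1/4) = (0.346)^(1/4) = 0.766953.
T₂ = 2633 × 0.766953 = 2019 K.

T₂ ≈ 2019 K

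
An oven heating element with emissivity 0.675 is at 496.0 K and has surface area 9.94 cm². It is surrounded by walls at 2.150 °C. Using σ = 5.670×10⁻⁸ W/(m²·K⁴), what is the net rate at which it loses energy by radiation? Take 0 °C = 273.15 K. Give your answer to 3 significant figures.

Net loss ≈ 2.08 W

Surroundings: T = 2.150 °C + 273.15 = 275.300 K.
Area A = 9.94 cm² = 9.94×10⁻⁴ m².
Net radiated power P_net = εσA(T⁴ − T₀⁴) = 0.675×5.670×10⁻⁸×9.94×10⁻⁴×(496.0⁴ − 275.300⁴).
T⁴ − T₀⁴ = 6.05239×10¹⁰ − 5.74414×10⁹ = 5.47798×10¹⁰ K⁴, so P_net = 2.08 W.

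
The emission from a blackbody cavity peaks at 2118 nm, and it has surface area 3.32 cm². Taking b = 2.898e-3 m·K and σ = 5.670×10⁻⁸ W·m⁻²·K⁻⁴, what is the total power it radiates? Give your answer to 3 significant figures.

P ≈ 66.0 W

Wien's law: T = b/λ_max = 2.898×10⁻³/2.118×10⁻⁶ = 1368.27 K.
Area A = 3.32 cm² = 3.32×10⁻⁴ m².
Then P = σAT⁴ = 5.670×10⁻⁸×3.32×10⁻⁴×(1368.27)⁴ = 66.0 W.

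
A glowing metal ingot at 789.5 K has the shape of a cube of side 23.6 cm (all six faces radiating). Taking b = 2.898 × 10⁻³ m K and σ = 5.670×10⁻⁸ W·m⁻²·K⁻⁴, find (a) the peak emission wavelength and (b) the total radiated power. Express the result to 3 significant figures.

λ_max ≈ 3.67 μm; P ≈ 7.36×10³ W

(a) λ_max = b/T = 2.898×10⁻³/789.5 = 3.671×10⁻⁶ m = 3.67 μm.
Area A = 6s² = 6×(0.236 m)² = 0.334176 m².
(b) P = σAT⁴ = 5.670×10⁻⁸×0.334176×(789.5)⁴ = 7.36×10³ W.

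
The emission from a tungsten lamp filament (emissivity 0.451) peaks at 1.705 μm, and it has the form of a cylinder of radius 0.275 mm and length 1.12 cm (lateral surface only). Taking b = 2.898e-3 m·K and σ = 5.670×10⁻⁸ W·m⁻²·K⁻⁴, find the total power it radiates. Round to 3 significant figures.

P ≈ 4.13 W

Wien's law: T = b/λ_max = 2.898×10⁻³/1.705×10⁻⁶ = 1699.71 K.
Lateral area A = 2πrL = 2π×2.75×10⁻⁴×0.0112 = 1.93522×10⁻⁵ m².
Then P = εσAT⁴ = 0.451×5.670×10⁻⁸×1.93522×10⁻⁵×(1699.71)⁴ = 4.13 W.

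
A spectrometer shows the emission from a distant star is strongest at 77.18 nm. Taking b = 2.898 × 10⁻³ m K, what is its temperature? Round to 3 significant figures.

T ≈ 3.75×10⁴ K

Wien's law gives T = b/λ_max = (2.898×10⁻³ m·K)/(7.718×10⁻⁸ m) = 3.75×10⁴ K.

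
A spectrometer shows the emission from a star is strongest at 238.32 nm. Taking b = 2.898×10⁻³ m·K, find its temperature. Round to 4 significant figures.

Wien's law gives T = b/λ_max = (2.898×10⁻³ m·K)/(2.3832×10⁻⁷ m) = 1.216×10⁴ K.

T ≈ 1.216×10⁴ K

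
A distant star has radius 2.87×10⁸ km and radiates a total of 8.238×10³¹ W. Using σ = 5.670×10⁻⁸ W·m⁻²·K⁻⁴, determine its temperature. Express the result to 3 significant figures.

T ≈ 6.12×10³ K

Surface area A = 4πR² = 4π(2.87×10¹¹ m)² = 1.03508×10²⁴ m².
P = σAT⁴ ⇒ T = (P/(σA))^(1/4) = (8.238×10³¹/(5.670×10⁻⁸×1.03508×10²⁴))^(1/4) = 6.12×10³ K.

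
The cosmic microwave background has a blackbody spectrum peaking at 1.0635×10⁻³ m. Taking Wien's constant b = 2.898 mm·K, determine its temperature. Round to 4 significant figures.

Wien's law gives T = b/λ_max = (2.898×10⁻³ m·K)/(1.0635×10⁻³ m) = 2.725 K.

T ≈ 2.725 K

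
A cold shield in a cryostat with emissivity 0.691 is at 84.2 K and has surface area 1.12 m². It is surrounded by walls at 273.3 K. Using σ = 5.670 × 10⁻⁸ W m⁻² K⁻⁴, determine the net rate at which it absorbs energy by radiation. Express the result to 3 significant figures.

Area A = 1.12 m².
Net radiated power P_net = εσA(T⁴ − T₀⁴) = 0.691×5.670×10⁻⁸×1.12×(84.2⁴ − 273.3⁴).
T⁴ − T₀⁴ = 5.02630×10⁷ − 5.57903×10⁹ = -5.52877×10⁹ K⁴, so P_net = -243 W — negative, meaning a net gain of 243 W.

Net gain ≈ 243 W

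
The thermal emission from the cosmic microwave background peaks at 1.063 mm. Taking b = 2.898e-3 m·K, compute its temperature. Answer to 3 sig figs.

T ≈ 2.73 K

Wien's law gives T = b/λ_max = (2.898×10⁻³ m·K)/(1.063×10⁻³ m) = 2.73 K.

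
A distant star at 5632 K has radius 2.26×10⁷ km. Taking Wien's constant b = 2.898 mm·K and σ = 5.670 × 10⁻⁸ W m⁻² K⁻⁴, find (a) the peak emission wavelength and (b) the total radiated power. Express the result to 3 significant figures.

λ_max ≈ 515 nm; P ≈ 3.66×10²⁹ W

(a) λ_max = b/T = 2.898×10⁻³/5632 = 5.146×10⁻⁷ m = 515 nm.
Surface area A = 4πR² = 4π(2.26×10¹⁰ m)² = 6.41840×10²¹ m².
(b) P = σAT⁴ = 5.670×10⁻⁸×6.41840×10²¹×(5632)⁴ = 3.66×10²⁹ W.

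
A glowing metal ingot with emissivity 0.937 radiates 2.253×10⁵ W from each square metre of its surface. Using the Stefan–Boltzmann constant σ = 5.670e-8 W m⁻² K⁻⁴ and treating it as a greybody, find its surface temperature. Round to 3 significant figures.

I = εσT⁴, so T = (I/εσ)^(1/4) = (2.253×10⁵/(0.937×5.670×10⁻⁸))^(1/4) = 1.44×10³ K.

T ≈ 1.44×10³ K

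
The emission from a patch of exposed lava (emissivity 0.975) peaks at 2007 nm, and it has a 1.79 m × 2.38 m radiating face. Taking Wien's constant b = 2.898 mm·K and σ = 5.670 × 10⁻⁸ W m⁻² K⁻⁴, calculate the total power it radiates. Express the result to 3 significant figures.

Wien's law: T = b/λ_max = 2.898×10⁻³/2.007×10⁻⁶ = 1443.95 K.
Area A = 1.79 × 2.38 = 4.2602 m².
Then P = εσAT⁴ = 0.975×5.670×10⁻⁸×4.2602×(1443.95)⁴ = 1.02×10⁶ W.

P ≈ 1.02×10⁶ W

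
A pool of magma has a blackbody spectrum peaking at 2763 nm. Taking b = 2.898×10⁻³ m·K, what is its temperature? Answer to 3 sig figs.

T ≈ 1.05×10³ K

Wien's law gives T = b/λ_max = (2.898×10⁻³ m·K)/(2.763×10⁻⁶ m) = 1.05×10³ K.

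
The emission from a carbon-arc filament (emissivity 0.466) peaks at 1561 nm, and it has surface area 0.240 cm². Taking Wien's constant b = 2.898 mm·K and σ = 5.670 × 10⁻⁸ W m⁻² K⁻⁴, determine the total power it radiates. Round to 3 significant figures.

P ≈ 7.53 W

Wien's law: T = b/λ_max = 2.898×10⁻³/1.561×10⁻⁶ = 1856.50 K.
Area A = 0.240 cm² = 2.40×10⁻⁵ m².
Then P = εσAT⁴ = 0.466×5.670×10⁻⁸×2.40×10⁻⁵×(1856.50)⁴ = 7.53 W.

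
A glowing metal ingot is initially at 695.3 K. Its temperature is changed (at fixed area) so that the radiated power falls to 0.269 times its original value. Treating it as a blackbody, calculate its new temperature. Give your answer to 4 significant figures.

T₂ ≈ 500.7 K

P ∝ T⁴, so T₂/T₁ = (P₂/P₁)^(1/4) = (0.269)^(1/4) = 0.720175.
T₂ = 695.3 × 0.720175 = 500.7 K.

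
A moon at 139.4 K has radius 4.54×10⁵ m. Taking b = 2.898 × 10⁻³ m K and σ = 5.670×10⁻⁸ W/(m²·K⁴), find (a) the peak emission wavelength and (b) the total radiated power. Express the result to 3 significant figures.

(a) λ_max = b/T = 2.898×10⁻³/139.4 = 2.079×10⁻⁵ m = 20.8 μm.
Surface area A = 4πR² = 4π(4.54×10⁵ m)² = 2.59013×10¹² m².
(b) P = σAT⁴ = 5.670×10⁻⁸×2.59013×10¹²×(139.4)⁴ = 5.55×10¹³ W.

λ_max ≈ 20.8 μm; P ≈ 5.55×10¹³ W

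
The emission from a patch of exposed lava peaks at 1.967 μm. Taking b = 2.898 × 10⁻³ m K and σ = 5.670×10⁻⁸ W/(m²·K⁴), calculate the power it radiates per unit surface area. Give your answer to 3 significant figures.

Wien's law: T = b/λ_max = 2.898×10⁻³/1.967×10⁻⁶ = 1473.31 K.
Then I = σT⁴ = 5.670×10⁻⁸×(1473.31)⁴ = 2.67×10⁵ W/m².

I ≈ 2.67×10⁵ W/m²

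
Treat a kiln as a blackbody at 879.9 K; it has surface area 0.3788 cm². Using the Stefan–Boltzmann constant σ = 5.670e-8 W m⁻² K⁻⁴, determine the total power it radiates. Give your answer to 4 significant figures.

P ≈ 1.287 W

Area A = 0.3788 cm² = 3.788×10⁻⁵ m².
P = σAT⁴ = 5.670×10⁻⁸ × 3.788×10⁻⁵ × (879.9)⁴ = 1.287 W.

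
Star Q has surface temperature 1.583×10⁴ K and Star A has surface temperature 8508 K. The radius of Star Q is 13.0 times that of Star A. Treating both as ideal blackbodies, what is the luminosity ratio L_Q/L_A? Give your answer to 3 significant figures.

L_Q/L_A ≈ 2.03×10³

L ∝ R²T⁴, so L_Q/L_A = (R_Q/R_A)²(T_Q/T_A)⁴ = (13.0)² × (1.583×10⁴/8508)⁴ = 169 × 11.9843 = 2.03×10³.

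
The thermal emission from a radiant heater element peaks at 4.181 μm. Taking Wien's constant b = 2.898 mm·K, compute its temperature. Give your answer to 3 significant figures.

Wien's law gives T = b/λ_max = (2.898×10⁻³ m·K)/(4.181×10⁻⁶ m) = 693 K.

T ≈ 693 K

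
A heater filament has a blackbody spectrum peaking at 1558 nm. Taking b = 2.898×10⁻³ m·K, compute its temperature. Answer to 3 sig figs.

Wien's law gives T = b/λ_max = (2.898×10⁻³ m·K)/(1.558×10⁻⁶ m) = 1.86×10³ K.

T ≈ 1.86×10³ K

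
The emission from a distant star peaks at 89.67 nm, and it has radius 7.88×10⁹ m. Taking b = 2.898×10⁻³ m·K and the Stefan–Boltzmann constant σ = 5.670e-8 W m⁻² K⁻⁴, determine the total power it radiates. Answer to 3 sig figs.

Wien's law: T = b/λ_max = 2.898×10⁻³/8.967×10⁻⁸ = 32318.5 K.
Surface area A = 4πR² = 4π(7.88×10⁹ m)² = 7.80301×10²⁰ m².
Then P = σAT⁴ = 5.670×10⁻⁸×7.80301×10²⁰×(32318.5)⁴ = 4.83×10³¹ W.

P ≈ 4.83×10³¹ W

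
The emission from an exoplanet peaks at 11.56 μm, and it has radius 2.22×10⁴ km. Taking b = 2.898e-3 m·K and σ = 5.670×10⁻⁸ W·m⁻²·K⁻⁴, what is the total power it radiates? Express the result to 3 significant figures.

P ≈ 1.39×10¹⁸ W

Wien's law: T = b/λ_max = 2.898×10⁻³/1.156×10⁻⁵ = 250.692 K.
Surface area A = 4πR² = 4π(2.22×10⁷ m)² = 6.19321×10¹⁵ m².
Then P = σAT⁴ = 5.670×10⁻⁸×6.19321×10¹⁵×(250.692)⁴ = 1.39×10¹⁸ W.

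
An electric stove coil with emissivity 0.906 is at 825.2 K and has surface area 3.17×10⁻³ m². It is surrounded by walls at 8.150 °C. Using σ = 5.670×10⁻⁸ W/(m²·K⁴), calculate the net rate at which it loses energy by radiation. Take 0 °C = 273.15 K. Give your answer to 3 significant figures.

Surroundings: T = 8.150 °C + 273.15 = 281.300 K.
Area A = 3.17×10⁻³ m².
Net radiated power P_net = εσA(T⁴ − T₀⁴) = 0.906×5.670×10⁻⁸×3.17×10⁻³×(825.2⁴ − 281.300⁴).
T⁴ − T₀⁴ = 4.63700×10¹¹ − 6.26151×10⁹ = 4.57438×10¹¹ K⁴, so P_net = 74.5 W.

Net loss ≈ 74.5 W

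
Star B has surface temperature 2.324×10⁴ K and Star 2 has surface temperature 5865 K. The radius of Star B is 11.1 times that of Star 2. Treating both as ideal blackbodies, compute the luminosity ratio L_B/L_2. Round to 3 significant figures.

L ∝ R²T⁴, so L_B/L_2 = (R_B/R_2)²(T_B/T_2)⁴ = (11.1)² × (2.324×10⁴/5865)⁴ = 123.21 × 246.532 = 3.04×10⁴.

L_B/L_2 ≈ 3.04×10⁴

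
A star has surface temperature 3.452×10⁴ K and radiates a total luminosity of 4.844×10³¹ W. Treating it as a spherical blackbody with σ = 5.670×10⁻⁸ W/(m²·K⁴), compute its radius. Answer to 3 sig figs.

R ≈ 6.92×10⁹ m

L = 4πR²σT⁴ ⇒ R = √(L/(4πσT⁴)).
σT⁴ = 8.05130×10¹⁰ W/m², so R = √(4.844×10³¹/(4π×8.05130×10¹⁰)) = 6.92×10⁹ m.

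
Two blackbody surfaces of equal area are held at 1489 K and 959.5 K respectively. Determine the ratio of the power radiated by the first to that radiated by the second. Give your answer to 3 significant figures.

With equal areas, P₁/P₂ = (T₁/T₂)⁴ = (1489/959.5)⁴ = 5.80.

P₁/P₂ ≈ 5.80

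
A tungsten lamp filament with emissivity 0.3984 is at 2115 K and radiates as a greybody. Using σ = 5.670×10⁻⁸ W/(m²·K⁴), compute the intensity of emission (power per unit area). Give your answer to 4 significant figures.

Stefan–Boltzmann: I = εσT⁴ = 0.3984 × 5.670×10⁻⁸ × (2115)⁴ = 4.520×10⁵ W/m².

I ≈ 4.520×10⁵ W/m²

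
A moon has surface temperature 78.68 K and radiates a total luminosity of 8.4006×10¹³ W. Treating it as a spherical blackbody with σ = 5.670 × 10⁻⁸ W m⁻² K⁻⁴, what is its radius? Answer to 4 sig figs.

R ≈ 1.754×10⁶ m

L = 4πR²σT⁴ ⇒ R = √(L/(4πσT⁴)).
σT⁴ = 2.17290 W/m², so R = √(8.4006×10¹³/(4π×2.17290)) = 1.754×10⁶ m.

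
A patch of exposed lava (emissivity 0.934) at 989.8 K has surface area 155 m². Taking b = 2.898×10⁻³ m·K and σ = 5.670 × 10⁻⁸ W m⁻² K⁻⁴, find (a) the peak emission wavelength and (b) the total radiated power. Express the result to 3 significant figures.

(a) λ_max = b/T = 2.898×10⁻³/989.8 = 2.928×10⁻⁶ m = 2.93×10³ nm.
Area A = 155 m².
(b) P = εσAT⁴ = 0.934×5.670×10⁻⁸×155×(989.8)⁴ = 7.88×10⁶ W.

λ_max ≈ 2.93×10³ nm; P ≈ 7.88×10⁶ W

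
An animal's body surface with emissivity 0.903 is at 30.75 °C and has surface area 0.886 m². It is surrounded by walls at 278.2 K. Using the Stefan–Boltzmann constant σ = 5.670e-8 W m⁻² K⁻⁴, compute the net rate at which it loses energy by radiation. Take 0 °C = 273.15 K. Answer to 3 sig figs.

Net loss ≈ 115 W

T = 30.75 °C + 273.15 = 303.90 K.
Area A = 0.886 m².
Net radiated power P_net = εσA(T⁴ − T₀⁴) = 0.903×5.670×10⁻⁸×0.886×(303.90⁴ − 278.2⁴).
T⁴ − T₀⁴ = 8.52948×10⁹ − 5.99002×10⁹ = 2.53946×10⁹ K⁴, so P_net = 115 W.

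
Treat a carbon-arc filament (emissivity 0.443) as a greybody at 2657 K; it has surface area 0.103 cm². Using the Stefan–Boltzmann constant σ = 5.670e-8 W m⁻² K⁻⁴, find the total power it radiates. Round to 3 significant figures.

P ≈ 12.9 W

Area A = 0.103 cm² = 1.03×10⁻⁵ m².
P = εσAT⁴ = 0.443 × 5.670×10⁻⁸ × 1.03×10⁻⁵ × (2657)⁴ = 12.9 W.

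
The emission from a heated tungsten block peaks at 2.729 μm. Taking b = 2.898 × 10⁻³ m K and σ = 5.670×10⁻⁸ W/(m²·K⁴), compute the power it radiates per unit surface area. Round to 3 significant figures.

I ≈ 7.21×10⁴ W/m²

Wien's law: T = b/λ_max = 2.898×10⁻³/2.729×10⁻⁶ = 1061.93 K.
Then I = σT⁴ = 5.670×10⁻⁸×(1061.93)⁴ = 7.21×10⁴ W/m².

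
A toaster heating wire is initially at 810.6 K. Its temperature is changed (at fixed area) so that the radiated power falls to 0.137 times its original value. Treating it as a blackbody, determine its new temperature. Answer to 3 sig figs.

T₂ ≈ 493 K

P ∝ T⁴, so T₂/T₁ = (P₂/P₁)^(1/4) = (0.137)^(1/4) = 0.608387.
T₂ = 810.6 × 0.608387 = 493 K.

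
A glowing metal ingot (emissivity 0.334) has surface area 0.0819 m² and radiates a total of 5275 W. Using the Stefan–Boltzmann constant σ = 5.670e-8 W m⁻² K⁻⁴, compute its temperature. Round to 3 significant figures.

Area A = 0.0819 m².
P = εσAT⁴ ⇒ T = (P/(εσA))^(1/4) = (5275/(0.334×5.670×10⁻⁸×0.0819))^(1/4) = 1.36×10³ K.

T ≈ 1.36×10³ K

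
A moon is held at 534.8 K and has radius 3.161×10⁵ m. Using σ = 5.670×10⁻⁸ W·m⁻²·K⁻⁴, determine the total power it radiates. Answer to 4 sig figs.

Surface area A = 4πR² = 4π(3.161×10⁵ m)² = 1.25562×10¹² m².
P = σAT⁴ = 5.670×10⁻⁸ × 1.25562×10¹² × (534.8)⁴ = 5.824×10¹⁵ W.

P ≈ 5.824×10¹⁵ W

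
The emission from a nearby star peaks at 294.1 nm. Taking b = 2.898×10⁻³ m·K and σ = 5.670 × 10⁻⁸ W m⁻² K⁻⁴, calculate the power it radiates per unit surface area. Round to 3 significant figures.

Wien's law: T = b/λ_max = 2.898×10⁻³/2.941×10⁻⁷ = 9853.79 K.
Then I = σT⁴ = 5.670×10⁻⁸×(9853.79)⁴ = 5.35×10⁸ W/m².

I ≈ 5.35×10⁸ W/m²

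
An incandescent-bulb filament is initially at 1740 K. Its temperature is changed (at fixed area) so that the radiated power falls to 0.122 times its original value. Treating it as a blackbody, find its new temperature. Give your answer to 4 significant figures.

P ∝ T⁴, so T₂/T₁ = (P₂/P₁)^(1/4) = (0.122)^(1/4) = 0.591003.
T₂ = 1740 × 0.591003 = 1028 K.

T₂ ≈ 1028 K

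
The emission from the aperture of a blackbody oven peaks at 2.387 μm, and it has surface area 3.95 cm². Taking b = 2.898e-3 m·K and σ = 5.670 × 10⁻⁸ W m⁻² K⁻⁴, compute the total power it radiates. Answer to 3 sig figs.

Wien's law: T = b/λ_max = 2.898×10⁻³/2.387×10⁻⁶ = 1214.08 K.
Area A = 3.95 cm² = 3.95×10⁻⁴ m².
Then P = σAT⁴ = 5.670×10⁻⁸×3.95×10⁻⁴×(1214.08)⁴ = 48.7 W.

P ≈ 48.7 W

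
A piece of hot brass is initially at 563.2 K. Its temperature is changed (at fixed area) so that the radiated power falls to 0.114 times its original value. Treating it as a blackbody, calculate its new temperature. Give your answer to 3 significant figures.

P ∝ T⁴, so T₂/T₁ = (P₂/P₁)^(1/4) = (0.114)^(1/4) = 0.581067.
T₂ = 563.2 × 0.581067 = 327 K.

T₂ ≈ 327 K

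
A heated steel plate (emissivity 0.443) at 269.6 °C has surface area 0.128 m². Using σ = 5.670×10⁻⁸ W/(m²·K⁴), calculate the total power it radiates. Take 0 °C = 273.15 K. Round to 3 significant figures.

P ≈ 279 W

T = 269.6 °C + 273.15 = 542.75 K.
Area A = 0.128 m².
P = εσAT⁴ = 0.443 × 5.670×10⁻⁸ × 0.128 × (542.75)⁴ = 279 W.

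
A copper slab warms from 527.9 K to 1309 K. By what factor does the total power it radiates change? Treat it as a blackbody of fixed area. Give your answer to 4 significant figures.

P ∝ T⁴, so P₂/P₁ = (T₂/T₁)⁴ = (1309/527.9)⁴ = (2.47964)⁴ = 37.81.

P₂/P₁ ≈ 37.81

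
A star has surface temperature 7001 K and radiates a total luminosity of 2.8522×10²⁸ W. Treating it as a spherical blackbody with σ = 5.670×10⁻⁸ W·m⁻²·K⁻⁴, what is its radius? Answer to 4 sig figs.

R ≈ 4.082×10⁹ m

L = 4πR²σT⁴ ⇒ R = √(L/(4πσT⁴)).
σT⁴ = 1.36215×10⁸ W/m², so R = √(2.8522×10²⁸/(4π×1.36215×10⁸)) = 4.082×10⁹ m.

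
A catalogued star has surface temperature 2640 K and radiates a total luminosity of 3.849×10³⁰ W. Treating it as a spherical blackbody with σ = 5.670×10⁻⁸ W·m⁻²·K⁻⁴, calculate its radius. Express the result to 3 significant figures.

L = 4πR²σT⁴ ⇒ R = √(L/(4πσT⁴)).
σT⁴ = 2.75422×10⁶ W/m², so R = √(3.849×10³⁰/(4π×2.75422×10⁶)) = 3.33×10¹¹ m.

R ≈ 3.33×10¹¹ m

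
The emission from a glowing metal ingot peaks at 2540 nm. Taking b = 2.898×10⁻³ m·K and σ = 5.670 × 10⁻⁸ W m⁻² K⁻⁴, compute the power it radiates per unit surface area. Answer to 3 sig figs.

I ≈ 9.61×10⁴ W/m²

Wien's law: T = b/λ_max = 2.898×10⁻³/2.540×10⁻⁶ = 1140.94 K.
Then I = σT⁴ = 5.670×10⁻⁸×(1140.94)⁴ = 9.61×10⁴ W/m².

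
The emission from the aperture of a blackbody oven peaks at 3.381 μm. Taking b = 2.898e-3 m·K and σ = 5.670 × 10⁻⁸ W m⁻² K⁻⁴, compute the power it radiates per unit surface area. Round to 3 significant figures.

Wien's law: T = b/λ_max = 2.898×10⁻³/3.381×10⁻⁶ = 857.143 K.
Then I = σT⁴ = 5.670×10⁻⁸×(857.143)⁴ = 3.06×10⁴ W/m².

I ≈ 3.06×10⁴ W/m²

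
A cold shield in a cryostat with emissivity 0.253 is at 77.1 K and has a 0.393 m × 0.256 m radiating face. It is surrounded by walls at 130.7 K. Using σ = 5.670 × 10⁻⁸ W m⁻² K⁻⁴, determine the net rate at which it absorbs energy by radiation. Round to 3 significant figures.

Area A = 0.393 × 0.256 = 0.100608 m².
Net radiated power P_net = εσA(T⁴ − T₀⁴) = 0.253×5.670×10⁻⁸×0.100608×(77.1⁴ − 130.7⁴).
T⁴ − T₀⁴ = 3.53360×10⁷ − 2.91811×10⁸ = -2.56475×10⁸ K⁴, so P_net = -0.370 W — negative, meaning a net gain of 0.370 W.

Net gain ≈ 0.370 W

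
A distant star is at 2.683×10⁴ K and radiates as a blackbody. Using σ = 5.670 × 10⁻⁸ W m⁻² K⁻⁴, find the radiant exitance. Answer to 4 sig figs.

Stefan–Boltzmann: I = σT⁴ = 5.670×10⁻⁸ × (2.683×10⁴)⁴ = 2.938×10¹⁰ W/m².

I ≈ 2.938×10¹⁰ W/m²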